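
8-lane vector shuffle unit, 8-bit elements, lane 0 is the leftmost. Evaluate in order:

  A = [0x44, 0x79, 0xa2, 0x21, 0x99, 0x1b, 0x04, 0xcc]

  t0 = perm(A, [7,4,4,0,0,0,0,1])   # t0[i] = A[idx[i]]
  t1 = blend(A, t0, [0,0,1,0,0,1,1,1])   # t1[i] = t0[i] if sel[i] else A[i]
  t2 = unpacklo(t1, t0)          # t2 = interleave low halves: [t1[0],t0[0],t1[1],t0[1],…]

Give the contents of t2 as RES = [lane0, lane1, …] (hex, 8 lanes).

→ t0 |cc|99|99|44|44|44|44|79|
→ t1 |44|79|99|21|99|44|44|79|
→ t2 |44|cc|79|99|99|99|21|44|

RES = [0x44, 0xcc, 0x79, 0x99, 0x99, 0x99, 0x21, 0x44]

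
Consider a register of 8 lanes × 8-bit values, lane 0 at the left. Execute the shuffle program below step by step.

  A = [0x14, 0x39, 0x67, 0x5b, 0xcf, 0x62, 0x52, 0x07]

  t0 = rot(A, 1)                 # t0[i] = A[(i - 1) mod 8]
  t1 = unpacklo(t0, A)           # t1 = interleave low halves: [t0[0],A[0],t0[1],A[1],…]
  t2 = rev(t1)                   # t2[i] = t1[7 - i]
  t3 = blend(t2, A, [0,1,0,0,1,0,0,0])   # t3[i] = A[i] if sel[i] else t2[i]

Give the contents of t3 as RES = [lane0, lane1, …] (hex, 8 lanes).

→ t0 |07|14|39|67|5b|cf|62|52|
→ t1 |07|14|14|39|39|67|67|5b|
→ t2 |5b|67|67|39|39|14|14|07|
→ t3 |5b|39|67|39|cf|14|14|07|

RES = [ 0x5b  0x39  0x67  0x39  0xcf  0x14  0x14  0x07 ]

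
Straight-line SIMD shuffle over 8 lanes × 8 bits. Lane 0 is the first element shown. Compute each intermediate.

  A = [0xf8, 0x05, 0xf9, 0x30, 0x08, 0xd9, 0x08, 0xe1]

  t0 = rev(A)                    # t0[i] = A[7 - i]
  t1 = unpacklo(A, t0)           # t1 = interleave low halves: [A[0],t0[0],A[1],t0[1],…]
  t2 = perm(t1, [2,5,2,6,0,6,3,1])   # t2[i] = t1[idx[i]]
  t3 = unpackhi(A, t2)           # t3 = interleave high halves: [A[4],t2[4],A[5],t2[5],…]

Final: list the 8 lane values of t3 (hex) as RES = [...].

→ t0 |e1|08|d9|08|30|f9|05|f8|
→ t1 |f8|e1|05|08|f9|d9|30|08|
→ t2 |05|d9|05|30|f8|30|08|e1|
→ t3 |08|f8|d9|30|08|08|e1|e1|

RES = [0x08, 0xf8, 0xd9, 0x30, 0x08, 0x08, 0xe1, 0xe1]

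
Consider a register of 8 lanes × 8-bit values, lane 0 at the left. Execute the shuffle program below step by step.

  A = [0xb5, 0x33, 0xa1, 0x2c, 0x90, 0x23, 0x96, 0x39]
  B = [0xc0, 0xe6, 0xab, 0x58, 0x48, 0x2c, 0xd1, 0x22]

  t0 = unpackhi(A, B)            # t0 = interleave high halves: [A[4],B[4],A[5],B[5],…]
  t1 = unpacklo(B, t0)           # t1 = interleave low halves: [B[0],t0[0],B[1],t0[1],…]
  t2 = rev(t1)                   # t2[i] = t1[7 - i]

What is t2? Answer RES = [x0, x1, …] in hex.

t0 = [0x90, 0x48, 0x23, 0x2c, 0x96, 0xd1, 0x39, 0x22]
t1 = [0xc0, 0x90, 0xe6, 0x48, 0xab, 0x23, 0x58, 0x2c]
t2 = [0x2c, 0x58, 0x23, 0xab, 0x48, 0xe6, 0x90, 0xc0]

RES = [ 0x2c  0x58  0x23  0xab  0x48  0xe6  0x90  0xc0 ]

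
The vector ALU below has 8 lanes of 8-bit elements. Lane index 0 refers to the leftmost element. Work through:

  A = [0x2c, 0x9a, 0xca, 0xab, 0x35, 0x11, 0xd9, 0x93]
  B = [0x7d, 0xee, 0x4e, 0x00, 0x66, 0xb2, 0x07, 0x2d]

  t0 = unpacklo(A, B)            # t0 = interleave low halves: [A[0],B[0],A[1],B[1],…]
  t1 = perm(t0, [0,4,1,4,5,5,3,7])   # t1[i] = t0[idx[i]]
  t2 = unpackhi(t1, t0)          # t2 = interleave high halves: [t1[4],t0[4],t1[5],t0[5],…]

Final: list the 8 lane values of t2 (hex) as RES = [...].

RES = [ 0x4e  0xca  0x4e  0x4e  0xee  0xab  0x00  0x00 ]

→ t0 |2c|7d|9a|ee|ca|4e|ab|00|
→ t1 |2c|ca|7d|ca|4e|4e|ee|00|
→ t2 |4e|ca|4e|4e|ee|ab|00|00|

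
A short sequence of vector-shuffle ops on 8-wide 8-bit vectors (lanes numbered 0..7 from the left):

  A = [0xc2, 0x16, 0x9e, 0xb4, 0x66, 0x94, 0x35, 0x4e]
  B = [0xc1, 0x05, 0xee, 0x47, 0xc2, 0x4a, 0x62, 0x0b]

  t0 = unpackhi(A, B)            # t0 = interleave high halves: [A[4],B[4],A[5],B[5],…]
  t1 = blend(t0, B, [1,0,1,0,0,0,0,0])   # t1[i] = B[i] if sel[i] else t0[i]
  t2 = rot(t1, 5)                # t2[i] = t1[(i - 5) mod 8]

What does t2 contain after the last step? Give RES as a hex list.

RES = [ 0x4a  0x35  0x62  0x4e  0x0b  0xc1  0xc2  0xee ]

→ t0 |66|c2|94|4a|35|62|4e|0b|
→ t1 |c1|c2|ee|4a|35|62|4e|0b|
→ t2 |4a|35|62|4e|0b|c1|c2|ee|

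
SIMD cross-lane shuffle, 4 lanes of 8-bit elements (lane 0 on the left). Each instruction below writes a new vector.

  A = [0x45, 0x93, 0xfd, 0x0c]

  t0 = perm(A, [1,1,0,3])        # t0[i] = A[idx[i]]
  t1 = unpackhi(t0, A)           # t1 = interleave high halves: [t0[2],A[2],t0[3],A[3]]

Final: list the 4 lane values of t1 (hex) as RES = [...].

→ t0 |93|93|45|0c|
→ t1 |45|fd|0c|0c|

RES = [ 0x45  0xfd  0x0c  0x0c ]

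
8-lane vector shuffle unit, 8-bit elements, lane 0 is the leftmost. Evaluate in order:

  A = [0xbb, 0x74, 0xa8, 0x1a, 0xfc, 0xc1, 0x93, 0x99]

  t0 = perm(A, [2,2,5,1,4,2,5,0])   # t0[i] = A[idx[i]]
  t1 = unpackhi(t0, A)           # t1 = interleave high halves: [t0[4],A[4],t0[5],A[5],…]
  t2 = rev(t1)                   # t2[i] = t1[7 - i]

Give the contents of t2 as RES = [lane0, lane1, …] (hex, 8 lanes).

RES = [ 0x99  0xbb  0x93  0xc1  0xc1  0xa8  0xfc  0xfc ]

  t0: a8 a8 c1 74 fc a8 c1 bb
  t1: fc fc a8 c1 c1 93 bb 99
  t2: 99 bb 93 c1 c1 a8 fc fc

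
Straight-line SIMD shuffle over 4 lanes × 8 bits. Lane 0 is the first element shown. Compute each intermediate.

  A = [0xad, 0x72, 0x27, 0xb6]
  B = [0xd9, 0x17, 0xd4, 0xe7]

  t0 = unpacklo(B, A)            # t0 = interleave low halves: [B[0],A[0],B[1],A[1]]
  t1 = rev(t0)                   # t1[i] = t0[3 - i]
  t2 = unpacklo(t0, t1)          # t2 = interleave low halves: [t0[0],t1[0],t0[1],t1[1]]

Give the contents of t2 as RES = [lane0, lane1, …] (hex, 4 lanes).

  t0: d9 ad 17 72
  t1: 72 17 ad d9
  t2: d9 72 ad 17

RES = [0xd9, 0x72, 0xad, 0x17]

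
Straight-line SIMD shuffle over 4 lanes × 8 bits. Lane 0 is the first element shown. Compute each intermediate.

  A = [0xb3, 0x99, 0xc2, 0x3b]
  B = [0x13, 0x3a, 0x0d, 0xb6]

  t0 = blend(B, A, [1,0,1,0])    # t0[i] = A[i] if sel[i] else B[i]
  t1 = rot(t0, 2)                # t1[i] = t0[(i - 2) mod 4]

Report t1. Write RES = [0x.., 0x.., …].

RES = [0xc2, 0xb6, 0xb3, 0x3a]

t0 = [0xb3, 0x3a, 0xc2, 0xb6]
t1 = [0xc2, 0xb6, 0xb3, 0x3a]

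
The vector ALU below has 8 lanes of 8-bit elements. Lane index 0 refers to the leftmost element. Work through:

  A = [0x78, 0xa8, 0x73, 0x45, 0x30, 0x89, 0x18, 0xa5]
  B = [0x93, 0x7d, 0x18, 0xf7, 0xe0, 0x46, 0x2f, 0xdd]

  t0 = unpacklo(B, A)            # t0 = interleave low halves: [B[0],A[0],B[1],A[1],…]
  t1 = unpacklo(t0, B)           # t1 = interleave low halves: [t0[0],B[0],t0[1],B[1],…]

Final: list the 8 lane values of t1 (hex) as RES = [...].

RES = [ 0x93  0x93  0x78  0x7d  0x7d  0x18  0xa8  0xf7 ]

→ t0 |93|78|7d|a8|18|73|f7|45|
→ t1 |93|93|78|7d|7d|18|a8|f7|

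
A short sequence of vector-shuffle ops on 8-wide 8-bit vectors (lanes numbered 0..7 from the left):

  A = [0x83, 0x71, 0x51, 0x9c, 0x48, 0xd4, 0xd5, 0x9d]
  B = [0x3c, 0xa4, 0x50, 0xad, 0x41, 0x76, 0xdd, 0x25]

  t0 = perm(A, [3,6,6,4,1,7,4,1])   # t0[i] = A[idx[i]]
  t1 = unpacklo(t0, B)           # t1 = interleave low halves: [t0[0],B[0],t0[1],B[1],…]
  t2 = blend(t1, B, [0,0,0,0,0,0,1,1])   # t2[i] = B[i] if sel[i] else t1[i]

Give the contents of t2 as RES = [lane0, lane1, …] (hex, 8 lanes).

  t0: 9c d5 d5 48 71 9d 48 71
  t1: 9c 3c d5 a4 d5 50 48 ad
  t2: 9c 3c d5 a4 d5 50 dd 25

RES = [ 0x9c  0x3c  0xd5  0xa4  0xd5  0x50  0xdd  0x25 ]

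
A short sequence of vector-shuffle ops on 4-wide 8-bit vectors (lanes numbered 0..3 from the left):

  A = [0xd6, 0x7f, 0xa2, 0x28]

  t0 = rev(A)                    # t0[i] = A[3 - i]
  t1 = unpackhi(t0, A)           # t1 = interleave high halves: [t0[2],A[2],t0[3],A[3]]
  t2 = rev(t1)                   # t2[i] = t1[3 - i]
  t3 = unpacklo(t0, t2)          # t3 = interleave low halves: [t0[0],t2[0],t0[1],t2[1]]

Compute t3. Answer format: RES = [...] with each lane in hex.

t0 = [0x28, 0xa2, 0x7f, 0xd6]
t1 = [0x7f, 0xa2, 0xd6, 0x28]
t2 = [0x28, 0xd6, 0xa2, 0x7f]
t3 = [0x28, 0x28, 0xa2, 0xd6]

RES = [0x28, 0x28, 0xa2, 0xd6]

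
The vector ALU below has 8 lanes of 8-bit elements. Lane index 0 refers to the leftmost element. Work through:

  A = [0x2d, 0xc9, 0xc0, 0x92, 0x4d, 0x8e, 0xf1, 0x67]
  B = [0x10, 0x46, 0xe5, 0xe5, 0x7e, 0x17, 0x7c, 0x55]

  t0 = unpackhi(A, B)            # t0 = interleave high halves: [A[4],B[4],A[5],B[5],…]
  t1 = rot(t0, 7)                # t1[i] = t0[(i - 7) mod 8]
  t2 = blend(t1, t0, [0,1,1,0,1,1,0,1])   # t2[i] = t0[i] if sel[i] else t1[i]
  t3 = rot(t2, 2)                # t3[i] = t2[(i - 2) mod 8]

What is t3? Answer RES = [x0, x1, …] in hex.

RES = [0x55, 0x55, 0x7e, 0x7e, 0x8e, 0xf1, 0xf1, 0x7c]

  t0: 4d 7e 8e 17 f1 7c 67 55
  t1: 7e 8e 17 f1 7c 67 55 4d
  t2: 7e 7e 8e f1 f1 7c 55 55
  t3: 55 55 7e 7e 8e f1 f1 7c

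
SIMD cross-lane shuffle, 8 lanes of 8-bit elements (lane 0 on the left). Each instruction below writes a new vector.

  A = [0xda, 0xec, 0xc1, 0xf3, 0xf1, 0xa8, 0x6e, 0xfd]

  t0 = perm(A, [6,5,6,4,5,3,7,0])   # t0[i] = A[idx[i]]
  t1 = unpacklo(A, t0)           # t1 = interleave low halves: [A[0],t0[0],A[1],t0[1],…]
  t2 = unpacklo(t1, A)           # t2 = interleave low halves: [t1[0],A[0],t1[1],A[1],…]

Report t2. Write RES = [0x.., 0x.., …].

→ t0 |6e|a8|6e|f1|a8|f3|fd|da|
→ t1 |da|6e|ec|a8|c1|6e|f3|f1|
→ t2 |da|da|6e|ec|ec|c1|a8|f3|

RES = [0xda, 0xda, 0x6e, 0xec, 0xec, 0xc1, 0xa8, 0xf3]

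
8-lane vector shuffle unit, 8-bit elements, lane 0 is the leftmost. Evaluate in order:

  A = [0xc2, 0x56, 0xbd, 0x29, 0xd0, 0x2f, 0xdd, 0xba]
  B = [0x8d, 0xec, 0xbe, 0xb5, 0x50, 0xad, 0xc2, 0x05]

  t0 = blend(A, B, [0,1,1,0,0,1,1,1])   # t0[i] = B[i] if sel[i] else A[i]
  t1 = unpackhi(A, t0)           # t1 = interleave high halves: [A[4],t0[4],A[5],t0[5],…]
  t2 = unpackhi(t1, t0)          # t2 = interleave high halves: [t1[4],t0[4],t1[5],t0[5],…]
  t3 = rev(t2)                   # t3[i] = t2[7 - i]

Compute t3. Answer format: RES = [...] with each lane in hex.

t0 = [0xc2, 0xec, 0xbe, 0x29, 0xd0, 0xad, 0xc2, 0x05]
t1 = [0xd0, 0xd0, 0x2f, 0xad, 0xdd, 0xc2, 0xba, 0x05]
t2 = [0xdd, 0xd0, 0xc2, 0xad, 0xba, 0xc2, 0x05, 0x05]
t3 = [0x05, 0x05, 0xc2, 0xba, 0xad, 0xc2, 0xd0, 0xdd]

RES = [0x05, 0x05, 0xc2, 0xba, 0xad, 0xc2, 0xd0, 0xdd]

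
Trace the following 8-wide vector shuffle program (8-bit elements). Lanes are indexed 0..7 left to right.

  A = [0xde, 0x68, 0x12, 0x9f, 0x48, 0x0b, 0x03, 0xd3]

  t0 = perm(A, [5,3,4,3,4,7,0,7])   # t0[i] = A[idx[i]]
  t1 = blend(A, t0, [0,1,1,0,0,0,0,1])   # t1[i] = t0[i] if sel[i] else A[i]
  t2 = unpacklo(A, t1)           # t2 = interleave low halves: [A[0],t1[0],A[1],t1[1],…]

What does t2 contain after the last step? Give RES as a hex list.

  t0: 0b 9f 48 9f 48 d3 de d3
  t1: de 9f 48 9f 48 0b 03 d3
  t2: de de 68 9f 12 48 9f 9f

RES = [0xde, 0xde, 0x68, 0x9f, 0x12, 0x48, 0x9f, 0x9f]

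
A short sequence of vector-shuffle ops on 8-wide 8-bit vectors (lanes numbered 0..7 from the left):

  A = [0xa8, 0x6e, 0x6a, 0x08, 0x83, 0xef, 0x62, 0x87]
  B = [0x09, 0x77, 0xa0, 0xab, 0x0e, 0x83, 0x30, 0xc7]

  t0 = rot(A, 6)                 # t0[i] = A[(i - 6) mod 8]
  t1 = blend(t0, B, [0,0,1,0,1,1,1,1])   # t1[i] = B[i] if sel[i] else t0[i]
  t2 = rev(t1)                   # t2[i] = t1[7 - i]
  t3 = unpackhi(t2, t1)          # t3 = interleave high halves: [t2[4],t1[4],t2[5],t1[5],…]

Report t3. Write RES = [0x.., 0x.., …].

t0 = [0x6a, 0x08, 0x83, 0xef, 0x62, 0x87, 0xa8, 0x6e]
t1 = [0x6a, 0x08, 0xa0, 0xef, 0x0e, 0x83, 0x30, 0xc7]
t2 = [0xc7, 0x30, 0x83, 0x0e, 0xef, 0xa0, 0x08, 0x6a]
t3 = [0xef, 0x0e, 0xa0, 0x83, 0x08, 0x30, 0x6a, 0xc7]

RES = [0xef, 0x0e, 0xa0, 0x83, 0x08, 0x30, 0x6a, 0xc7]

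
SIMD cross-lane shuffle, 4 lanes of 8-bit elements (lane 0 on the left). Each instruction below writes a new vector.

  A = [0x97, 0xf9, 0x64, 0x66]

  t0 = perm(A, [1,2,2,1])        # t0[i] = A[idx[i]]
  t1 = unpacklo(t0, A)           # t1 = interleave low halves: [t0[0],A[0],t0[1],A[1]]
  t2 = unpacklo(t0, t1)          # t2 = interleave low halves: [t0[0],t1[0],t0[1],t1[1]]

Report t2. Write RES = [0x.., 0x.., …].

RES = [ 0xf9  0xf9  0x64  0x97 ]

→ t0 |f9|64|64|f9|
→ t1 |f9|97|64|f9|
→ t2 |f9|f9|64|97|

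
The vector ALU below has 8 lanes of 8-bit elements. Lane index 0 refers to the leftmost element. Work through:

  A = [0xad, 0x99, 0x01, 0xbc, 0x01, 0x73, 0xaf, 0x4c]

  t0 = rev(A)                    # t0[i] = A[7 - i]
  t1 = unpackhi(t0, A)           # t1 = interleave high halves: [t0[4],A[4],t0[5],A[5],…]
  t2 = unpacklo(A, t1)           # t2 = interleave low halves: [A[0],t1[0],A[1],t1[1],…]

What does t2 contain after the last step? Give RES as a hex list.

RES = [ 0xad  0xbc  0x99  0x01  0x01  0x01  0xbc  0x73 ]

→ t0 |4c|af|73|01|bc|01|99|ad|
→ t1 |bc|01|01|73|99|af|ad|4c|
→ t2 |ad|bc|99|01|01|01|bc|73|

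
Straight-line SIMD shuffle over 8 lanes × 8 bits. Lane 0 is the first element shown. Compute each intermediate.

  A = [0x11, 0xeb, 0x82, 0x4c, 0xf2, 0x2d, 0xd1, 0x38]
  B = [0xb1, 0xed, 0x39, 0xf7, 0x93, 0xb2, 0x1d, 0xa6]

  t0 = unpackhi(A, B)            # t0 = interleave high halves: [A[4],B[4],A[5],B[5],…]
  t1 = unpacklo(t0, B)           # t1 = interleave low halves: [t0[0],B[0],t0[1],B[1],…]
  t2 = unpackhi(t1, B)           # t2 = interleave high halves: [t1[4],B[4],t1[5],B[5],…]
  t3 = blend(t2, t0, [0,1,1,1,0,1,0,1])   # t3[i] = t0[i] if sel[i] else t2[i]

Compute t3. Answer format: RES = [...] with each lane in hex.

RES = [0x2d, 0x93, 0x2d, 0xb2, 0xb2, 0x1d, 0xf7, 0xa6]

t0 = [0xf2, 0x93, 0x2d, 0xb2, 0xd1, 0x1d, 0x38, 0xa6]
t1 = [0xf2, 0xb1, 0x93, 0xed, 0x2d, 0x39, 0xb2, 0xf7]
t2 = [0x2d, 0x93, 0x39, 0xb2, 0xb2, 0x1d, 0xf7, 0xa6]
t3 = [0x2d, 0x93, 0x2d, 0xb2, 0xb2, 0x1d, 0xf7, 0xa6]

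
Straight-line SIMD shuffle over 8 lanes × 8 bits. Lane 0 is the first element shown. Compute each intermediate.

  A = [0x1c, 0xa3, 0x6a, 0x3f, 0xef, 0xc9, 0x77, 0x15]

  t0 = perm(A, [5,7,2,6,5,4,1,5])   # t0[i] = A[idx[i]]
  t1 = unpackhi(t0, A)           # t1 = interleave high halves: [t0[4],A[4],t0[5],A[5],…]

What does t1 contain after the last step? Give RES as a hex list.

  t0: c9 15 6a 77 c9 ef a3 c9
  t1: c9 ef ef c9 a3 77 c9 15

RES = [ 0xc9  0xef  0xef  0xc9  0xa3  0x77  0xc9  0x15 ]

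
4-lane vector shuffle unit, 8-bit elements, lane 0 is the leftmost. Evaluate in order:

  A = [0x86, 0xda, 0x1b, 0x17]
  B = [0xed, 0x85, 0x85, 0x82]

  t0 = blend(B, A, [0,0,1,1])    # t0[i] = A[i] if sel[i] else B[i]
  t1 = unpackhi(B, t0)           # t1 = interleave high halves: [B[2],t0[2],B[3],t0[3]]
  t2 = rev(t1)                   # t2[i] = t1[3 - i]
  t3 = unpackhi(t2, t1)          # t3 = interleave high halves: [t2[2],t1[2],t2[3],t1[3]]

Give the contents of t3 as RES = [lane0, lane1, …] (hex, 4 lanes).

RES = [0x1b, 0x82, 0x85, 0x17]

  t0: ed 85 1b 17
  t1: 85 1b 82 17
  t2: 17 82 1b 85
  t3: 1b 82 85 17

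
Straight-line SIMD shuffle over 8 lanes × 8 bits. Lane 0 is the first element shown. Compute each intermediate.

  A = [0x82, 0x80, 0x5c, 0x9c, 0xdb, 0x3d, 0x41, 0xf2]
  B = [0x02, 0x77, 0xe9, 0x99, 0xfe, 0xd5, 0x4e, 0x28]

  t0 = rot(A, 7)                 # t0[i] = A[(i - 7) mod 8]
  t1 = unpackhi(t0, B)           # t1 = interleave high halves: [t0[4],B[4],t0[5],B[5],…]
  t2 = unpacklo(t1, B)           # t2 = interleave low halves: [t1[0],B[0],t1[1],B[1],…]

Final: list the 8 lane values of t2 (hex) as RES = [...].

t0 = [0x80, 0x5c, 0x9c, 0xdb, 0x3d, 0x41, 0xf2, 0x82]
t1 = [0x3d, 0xfe, 0x41, 0xd5, 0xf2, 0x4e, 0x82, 0x28]
t2 = [0x3d, 0x02, 0xfe, 0x77, 0x41, 0xe9, 0xd5, 0x99]

RES = [ 0x3d  0x02  0xfe  0x77  0x41  0xe9  0xd5  0x99 ]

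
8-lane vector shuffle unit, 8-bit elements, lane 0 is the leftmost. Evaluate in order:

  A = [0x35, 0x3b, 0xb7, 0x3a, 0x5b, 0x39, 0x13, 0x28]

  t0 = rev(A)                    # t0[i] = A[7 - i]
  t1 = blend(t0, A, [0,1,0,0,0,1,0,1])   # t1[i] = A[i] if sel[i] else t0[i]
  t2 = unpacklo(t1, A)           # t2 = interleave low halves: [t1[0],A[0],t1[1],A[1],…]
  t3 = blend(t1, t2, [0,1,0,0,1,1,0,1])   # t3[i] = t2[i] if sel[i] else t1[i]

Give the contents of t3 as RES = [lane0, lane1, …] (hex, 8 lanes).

RES = [ 0x28  0x35  0x39  0x5b  0x39  0xb7  0x3b  0x3a ]

→ t0 |28|13|39|5b|3a|b7|3b|35|
→ t1 |28|3b|39|5b|3a|39|3b|28|
→ t2 |28|35|3b|3b|39|b7|5b|3a|
→ t3 |28|35|39|5b|39|b7|3b|3a|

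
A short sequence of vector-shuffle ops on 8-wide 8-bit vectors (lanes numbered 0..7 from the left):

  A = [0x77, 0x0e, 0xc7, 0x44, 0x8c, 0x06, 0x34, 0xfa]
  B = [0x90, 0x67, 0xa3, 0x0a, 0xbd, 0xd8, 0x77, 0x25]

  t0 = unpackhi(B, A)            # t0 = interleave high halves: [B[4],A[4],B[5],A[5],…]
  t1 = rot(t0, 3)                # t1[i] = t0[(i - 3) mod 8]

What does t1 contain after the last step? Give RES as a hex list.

RES = [0x34, 0x25, 0xfa, 0xbd, 0x8c, 0xd8, 0x06, 0x77]

  t0: bd 8c d8 06 77 34 25 fa
  t1: 34 25 fa bd 8c d8 06 77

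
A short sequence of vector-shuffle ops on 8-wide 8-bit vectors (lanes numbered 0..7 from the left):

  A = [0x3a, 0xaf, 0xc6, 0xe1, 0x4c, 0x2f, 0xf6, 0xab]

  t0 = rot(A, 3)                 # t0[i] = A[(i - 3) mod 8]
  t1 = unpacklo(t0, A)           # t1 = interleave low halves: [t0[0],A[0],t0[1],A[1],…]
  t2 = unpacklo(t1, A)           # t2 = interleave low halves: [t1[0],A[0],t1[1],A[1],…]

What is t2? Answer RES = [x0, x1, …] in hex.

  t0: 2f f6 ab 3a af c6 e1 4c
  t1: 2f 3a f6 af ab c6 3a e1
  t2: 2f 3a 3a af f6 c6 af e1

RES = [ 0x2f  0x3a  0x3a  0xaf  0xf6  0xc6  0xaf  0xe1 ]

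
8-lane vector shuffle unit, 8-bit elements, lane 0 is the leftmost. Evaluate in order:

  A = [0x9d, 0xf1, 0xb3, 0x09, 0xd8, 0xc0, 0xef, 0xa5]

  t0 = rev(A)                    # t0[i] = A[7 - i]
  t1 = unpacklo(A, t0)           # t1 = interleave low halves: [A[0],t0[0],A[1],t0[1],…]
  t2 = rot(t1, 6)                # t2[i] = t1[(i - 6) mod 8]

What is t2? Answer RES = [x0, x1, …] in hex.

RES = [ 0xf1  0xef  0xb3  0xc0  0x09  0xd8  0x9d  0xa5 ]

t0 = [0xa5, 0xef, 0xc0, 0xd8, 0x09, 0xb3, 0xf1, 0x9d]
t1 = [0x9d, 0xa5, 0xf1, 0xef, 0xb3, 0xc0, 0x09, 0xd8]
t2 = [0xf1, 0xef, 0xb3, 0xc0, 0x09, 0xd8, 0x9d, 0xa5]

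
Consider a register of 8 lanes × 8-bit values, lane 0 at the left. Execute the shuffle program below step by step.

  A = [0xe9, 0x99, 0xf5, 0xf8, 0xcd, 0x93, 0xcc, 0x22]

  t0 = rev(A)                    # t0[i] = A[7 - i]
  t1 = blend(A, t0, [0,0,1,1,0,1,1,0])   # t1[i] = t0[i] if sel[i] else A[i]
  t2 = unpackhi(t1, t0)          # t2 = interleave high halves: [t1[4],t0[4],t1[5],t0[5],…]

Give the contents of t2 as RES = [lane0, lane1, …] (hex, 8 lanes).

  t0: 22 cc 93 cd f8 f5 99 e9
  t1: e9 99 93 cd cd f5 99 22
  t2: cd f8 f5 f5 99 99 22 e9

RES = [ 0xcd  0xf8  0xf5  0xf5  0x99  0x99  0x22  0xe9 ]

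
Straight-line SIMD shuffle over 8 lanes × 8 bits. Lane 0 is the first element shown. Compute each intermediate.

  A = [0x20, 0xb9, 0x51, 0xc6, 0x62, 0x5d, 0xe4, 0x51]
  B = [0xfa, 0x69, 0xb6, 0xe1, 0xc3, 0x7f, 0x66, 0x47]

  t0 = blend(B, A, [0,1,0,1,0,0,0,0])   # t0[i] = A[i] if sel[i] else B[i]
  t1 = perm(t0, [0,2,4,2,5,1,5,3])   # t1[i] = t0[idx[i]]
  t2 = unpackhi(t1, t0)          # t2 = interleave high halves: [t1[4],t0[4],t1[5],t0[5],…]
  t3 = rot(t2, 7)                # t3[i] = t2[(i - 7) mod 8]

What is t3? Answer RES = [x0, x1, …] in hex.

RES = [ 0xc3  0xb9  0x7f  0x7f  0x66  0xc6  0x47  0x7f ]

t0 = [0xfa, 0xb9, 0xb6, 0xc6, 0xc3, 0x7f, 0x66, 0x47]
t1 = [0xfa, 0xb6, 0xc3, 0xb6, 0x7f, 0xb9, 0x7f, 0xc6]
t2 = [0x7f, 0xc3, 0xb9, 0x7f, 0x7f, 0x66, 0xc6, 0x47]
t3 = [0xc3, 0xb9, 0x7f, 0x7f, 0x66, 0xc6, 0x47, 0x7f]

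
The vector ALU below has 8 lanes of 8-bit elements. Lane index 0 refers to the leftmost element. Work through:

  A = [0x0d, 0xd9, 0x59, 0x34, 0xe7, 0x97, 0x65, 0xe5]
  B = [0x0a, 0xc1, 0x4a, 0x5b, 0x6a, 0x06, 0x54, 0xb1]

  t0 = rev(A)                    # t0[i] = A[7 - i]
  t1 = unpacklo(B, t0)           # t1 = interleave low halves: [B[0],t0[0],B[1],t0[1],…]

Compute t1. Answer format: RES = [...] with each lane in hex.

t0 = [0xe5, 0x65, 0x97, 0xe7, 0x34, 0x59, 0xd9, 0x0d]
t1 = [0x0a, 0xe5, 0xc1, 0x65, 0x4a, 0x97, 0x5b, 0xe7]

RES = [ 0x0a  0xe5  0xc1  0x65  0x4a  0x97  0x5b  0xe7 ]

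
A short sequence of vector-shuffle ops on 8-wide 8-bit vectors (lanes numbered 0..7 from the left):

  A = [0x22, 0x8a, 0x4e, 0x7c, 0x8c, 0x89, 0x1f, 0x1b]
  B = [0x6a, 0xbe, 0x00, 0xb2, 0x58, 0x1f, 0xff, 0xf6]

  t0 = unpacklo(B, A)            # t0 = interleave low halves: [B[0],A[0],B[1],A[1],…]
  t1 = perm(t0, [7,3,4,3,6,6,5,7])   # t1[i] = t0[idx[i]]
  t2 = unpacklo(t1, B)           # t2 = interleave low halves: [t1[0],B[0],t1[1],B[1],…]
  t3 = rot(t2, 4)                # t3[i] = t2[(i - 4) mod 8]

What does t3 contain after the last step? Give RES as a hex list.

RES = [ 0x00  0x00  0x8a  0xb2  0x7c  0x6a  0x8a  0xbe ]

→ t0 |6a|22|be|8a|00|4e|b2|7c|
→ t1 |7c|8a|00|8a|b2|b2|4e|7c|
→ t2 |7c|6a|8a|be|00|00|8a|b2|
→ t3 |00|00|8a|b2|7c|6a|8a|be|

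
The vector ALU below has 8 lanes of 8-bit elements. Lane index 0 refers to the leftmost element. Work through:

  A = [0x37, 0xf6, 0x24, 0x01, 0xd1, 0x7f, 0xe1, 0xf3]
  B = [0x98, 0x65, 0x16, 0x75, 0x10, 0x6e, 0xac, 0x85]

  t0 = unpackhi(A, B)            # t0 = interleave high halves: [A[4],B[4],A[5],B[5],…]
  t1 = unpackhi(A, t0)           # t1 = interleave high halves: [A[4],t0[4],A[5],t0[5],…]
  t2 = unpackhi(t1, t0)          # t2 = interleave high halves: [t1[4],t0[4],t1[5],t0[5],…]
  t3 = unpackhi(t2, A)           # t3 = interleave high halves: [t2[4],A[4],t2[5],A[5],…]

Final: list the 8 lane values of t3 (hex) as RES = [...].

RES = [0xf3, 0xd1, 0xf3, 0x7f, 0x85, 0xe1, 0x85, 0xf3]

  t0: d1 10 7f 6e e1 ac f3 85
  t1: d1 e1 7f ac e1 f3 f3 85
  t2: e1 e1 f3 ac f3 f3 85 85
  t3: f3 d1 f3 7f 85 e1 85 f3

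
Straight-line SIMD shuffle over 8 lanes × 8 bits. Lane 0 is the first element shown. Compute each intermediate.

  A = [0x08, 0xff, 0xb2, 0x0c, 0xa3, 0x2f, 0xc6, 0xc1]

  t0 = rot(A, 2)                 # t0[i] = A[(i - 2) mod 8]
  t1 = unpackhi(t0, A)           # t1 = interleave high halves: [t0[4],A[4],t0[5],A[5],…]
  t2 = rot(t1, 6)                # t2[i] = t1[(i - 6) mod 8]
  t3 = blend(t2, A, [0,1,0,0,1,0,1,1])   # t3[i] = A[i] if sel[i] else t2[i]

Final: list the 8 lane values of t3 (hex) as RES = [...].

RES = [0x0c, 0xff, 0xa3, 0xc6, 0xa3, 0xc1, 0xc6, 0xc1]

  t0: c6 c1 08 ff b2 0c a3 2f
  t1: b2 a3 0c 2f a3 c6 2f c1
  t2: 0c 2f a3 c6 2f c1 b2 a3
  t3: 0c ff a3 c6 a3 c1 c6 c1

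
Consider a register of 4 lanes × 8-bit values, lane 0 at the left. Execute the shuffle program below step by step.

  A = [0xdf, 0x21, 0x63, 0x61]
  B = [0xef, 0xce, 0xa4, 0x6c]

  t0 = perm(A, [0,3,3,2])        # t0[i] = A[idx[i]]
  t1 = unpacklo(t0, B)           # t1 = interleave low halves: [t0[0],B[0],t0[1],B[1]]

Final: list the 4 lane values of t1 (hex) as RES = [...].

t0 = [0xdf, 0x61, 0x61, 0x63]
t1 = [0xdf, 0xef, 0x61, 0xce]

RES = [ 0xdf  0xef  0x61  0xce ]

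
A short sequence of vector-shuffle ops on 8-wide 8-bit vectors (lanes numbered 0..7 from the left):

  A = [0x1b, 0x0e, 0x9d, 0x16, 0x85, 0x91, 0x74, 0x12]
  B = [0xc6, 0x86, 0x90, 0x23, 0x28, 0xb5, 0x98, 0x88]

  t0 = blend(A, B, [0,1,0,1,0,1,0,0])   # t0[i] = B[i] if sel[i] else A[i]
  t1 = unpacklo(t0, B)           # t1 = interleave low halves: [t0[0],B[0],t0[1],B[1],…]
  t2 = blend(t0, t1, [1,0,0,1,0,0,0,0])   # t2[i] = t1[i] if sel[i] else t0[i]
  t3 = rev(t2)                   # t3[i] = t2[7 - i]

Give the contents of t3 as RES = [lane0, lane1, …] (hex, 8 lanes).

RES = [ 0x12  0x74  0xb5  0x85  0x86  0x9d  0x86  0x1b ]

t0 = [0x1b, 0x86, 0x9d, 0x23, 0x85, 0xb5, 0x74, 0x12]
t1 = [0x1b, 0xc6, 0x86, 0x86, 0x9d, 0x90, 0x23, 0x23]
t2 = [0x1b, 0x86, 0x9d, 0x86, 0x85, 0xb5, 0x74, 0x12]
t3 = [0x12, 0x74, 0xb5, 0x85, 0x86, 0x9d, 0x86, 0x1b]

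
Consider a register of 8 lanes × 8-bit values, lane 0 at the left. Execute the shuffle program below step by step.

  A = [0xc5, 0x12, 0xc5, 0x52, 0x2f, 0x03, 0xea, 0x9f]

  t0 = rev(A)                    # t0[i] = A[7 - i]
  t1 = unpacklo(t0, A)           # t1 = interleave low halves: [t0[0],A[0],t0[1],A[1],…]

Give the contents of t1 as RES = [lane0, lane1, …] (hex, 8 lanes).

t0 = [0x9f, 0xea, 0x03, 0x2f, 0x52, 0xc5, 0x12, 0xc5]
t1 = [0x9f, 0xc5, 0xea, 0x12, 0x03, 0xc5, 0x2f, 0x52]

RES = [ 0x9f  0xc5  0xea  0x12  0x03  0xc5  0x2f  0x52 ]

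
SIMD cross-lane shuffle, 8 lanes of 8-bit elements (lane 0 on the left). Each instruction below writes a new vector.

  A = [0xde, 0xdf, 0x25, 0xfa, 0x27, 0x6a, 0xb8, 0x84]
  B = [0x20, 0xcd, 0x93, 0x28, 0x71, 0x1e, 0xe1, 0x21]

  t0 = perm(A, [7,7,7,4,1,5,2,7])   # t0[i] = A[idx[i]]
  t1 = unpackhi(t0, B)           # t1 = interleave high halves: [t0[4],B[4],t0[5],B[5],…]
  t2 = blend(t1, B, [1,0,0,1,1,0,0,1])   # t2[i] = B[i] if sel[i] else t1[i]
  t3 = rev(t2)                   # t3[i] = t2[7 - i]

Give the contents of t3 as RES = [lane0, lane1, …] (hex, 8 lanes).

RES = [ 0x21  0x84  0xe1  0x71  0x28  0x6a  0x71  0x20 ]

t0 = [0x84, 0x84, 0x84, 0x27, 0xdf, 0x6a, 0x25, 0x84]
t1 = [0xdf, 0x71, 0x6a, 0x1e, 0x25, 0xe1, 0x84, 0x21]
t2 = [0x20, 0x71, 0x6a, 0x28, 0x71, 0xe1, 0x84, 0x21]
t3 = [0x21, 0x84, 0xe1, 0x71, 0x28, 0x6a, 0x71, 0x20]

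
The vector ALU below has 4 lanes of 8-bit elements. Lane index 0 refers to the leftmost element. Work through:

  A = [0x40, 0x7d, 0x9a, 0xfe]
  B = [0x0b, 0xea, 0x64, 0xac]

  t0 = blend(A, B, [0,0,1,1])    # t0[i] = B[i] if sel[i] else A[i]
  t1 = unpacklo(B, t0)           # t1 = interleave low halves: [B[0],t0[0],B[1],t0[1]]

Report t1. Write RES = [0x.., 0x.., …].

RES = [0x0b, 0x40, 0xea, 0x7d]

t0 = [0x40, 0x7d, 0x64, 0xac]
t1 = [0x0b, 0x40, 0xea, 0x7d]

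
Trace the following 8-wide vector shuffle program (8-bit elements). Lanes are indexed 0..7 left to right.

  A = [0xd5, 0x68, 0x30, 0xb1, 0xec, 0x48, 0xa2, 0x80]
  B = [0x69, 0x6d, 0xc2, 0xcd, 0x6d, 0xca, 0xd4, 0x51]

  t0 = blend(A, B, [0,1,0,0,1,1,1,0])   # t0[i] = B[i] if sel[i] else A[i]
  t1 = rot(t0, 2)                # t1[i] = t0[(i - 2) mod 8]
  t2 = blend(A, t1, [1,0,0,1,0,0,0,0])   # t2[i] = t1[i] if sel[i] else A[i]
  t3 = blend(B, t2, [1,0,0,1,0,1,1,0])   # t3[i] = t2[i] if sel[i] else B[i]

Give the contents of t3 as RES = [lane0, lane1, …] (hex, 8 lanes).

RES = [0xd4, 0x6d, 0xc2, 0x6d, 0x6d, 0x48, 0xa2, 0x51]

  t0: d5 6d 30 b1 6d ca d4 80
  t1: d4 80 d5 6d 30 b1 6d ca
  t2: d4 68 30 6d ec 48 a2 80
  t3: d4 6d c2 6d 6d 48 a2 51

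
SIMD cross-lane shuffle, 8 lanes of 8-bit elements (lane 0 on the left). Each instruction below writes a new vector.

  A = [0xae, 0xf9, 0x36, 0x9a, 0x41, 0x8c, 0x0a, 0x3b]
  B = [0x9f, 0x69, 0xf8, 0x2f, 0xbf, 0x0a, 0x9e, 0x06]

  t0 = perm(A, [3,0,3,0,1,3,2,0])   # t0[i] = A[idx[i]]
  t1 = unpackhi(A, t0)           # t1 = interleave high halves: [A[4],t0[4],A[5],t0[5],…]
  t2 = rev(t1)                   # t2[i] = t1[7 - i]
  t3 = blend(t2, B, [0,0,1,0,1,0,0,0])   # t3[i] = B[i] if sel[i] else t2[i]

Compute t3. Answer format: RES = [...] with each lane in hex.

RES = [ 0xae  0x3b  0xf8  0x0a  0xbf  0x8c  0xf9  0x41 ]

t0 = [0x9a, 0xae, 0x9a, 0xae, 0xf9, 0x9a, 0x36, 0xae]
t1 = [0x41, 0xf9, 0x8c, 0x9a, 0x0a, 0x36, 0x3b, 0xae]
t2 = [0xae, 0x3b, 0x36, 0x0a, 0x9a, 0x8c, 0xf9, 0x41]
t3 = [0xae, 0x3b, 0xf8, 0x0a, 0xbf, 0x8c, 0xf9, 0x41]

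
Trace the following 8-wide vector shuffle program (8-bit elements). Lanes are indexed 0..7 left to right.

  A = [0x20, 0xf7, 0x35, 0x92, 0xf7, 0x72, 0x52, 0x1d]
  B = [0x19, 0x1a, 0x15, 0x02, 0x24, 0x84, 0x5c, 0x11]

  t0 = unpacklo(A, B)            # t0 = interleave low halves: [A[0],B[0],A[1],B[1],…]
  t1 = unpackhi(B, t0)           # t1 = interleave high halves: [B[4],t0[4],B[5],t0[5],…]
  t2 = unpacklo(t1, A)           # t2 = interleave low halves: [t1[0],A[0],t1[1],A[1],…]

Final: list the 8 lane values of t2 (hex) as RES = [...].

RES = [0x24, 0x20, 0x35, 0xf7, 0x84, 0x35, 0x15, 0x92]

  t0: 20 19 f7 1a 35 15 92 02
  t1: 24 35 84 15 5c 92 11 02
  t2: 24 20 35 f7 84 35 15 92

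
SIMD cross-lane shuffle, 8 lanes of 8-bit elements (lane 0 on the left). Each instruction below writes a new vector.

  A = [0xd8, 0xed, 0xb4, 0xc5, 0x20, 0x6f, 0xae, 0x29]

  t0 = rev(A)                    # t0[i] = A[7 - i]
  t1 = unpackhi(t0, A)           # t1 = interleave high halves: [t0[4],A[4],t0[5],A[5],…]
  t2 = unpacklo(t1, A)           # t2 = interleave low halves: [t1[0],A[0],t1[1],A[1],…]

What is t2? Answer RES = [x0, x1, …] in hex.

RES = [0xc5, 0xd8, 0x20, 0xed, 0xb4, 0xb4, 0x6f, 0xc5]

→ t0 |29|ae|6f|20|c5|b4|ed|d8|
→ t1 |c5|20|b4|6f|ed|ae|d8|29|
→ t2 |c5|d8|20|ed|b4|b4|6f|c5|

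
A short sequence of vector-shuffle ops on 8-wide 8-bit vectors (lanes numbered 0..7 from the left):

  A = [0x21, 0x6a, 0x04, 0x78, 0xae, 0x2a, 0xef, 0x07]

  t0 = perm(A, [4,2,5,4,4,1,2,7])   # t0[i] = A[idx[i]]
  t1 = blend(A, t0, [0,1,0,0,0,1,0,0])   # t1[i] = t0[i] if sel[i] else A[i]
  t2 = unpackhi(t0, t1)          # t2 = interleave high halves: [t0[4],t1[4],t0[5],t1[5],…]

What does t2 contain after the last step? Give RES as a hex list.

t0 = [0xae, 0x04, 0x2a, 0xae, 0xae, 0x6a, 0x04, 0x07]
t1 = [0x21, 0x04, 0x04, 0x78, 0xae, 0x6a, 0xef, 0x07]
t2 = [0xae, 0xae, 0x6a, 0x6a, 0x04, 0xef, 0x07, 0x07]

RES = [0xae, 0xae, 0x6a, 0x6a, 0x04, 0xef, 0x07, 0x07]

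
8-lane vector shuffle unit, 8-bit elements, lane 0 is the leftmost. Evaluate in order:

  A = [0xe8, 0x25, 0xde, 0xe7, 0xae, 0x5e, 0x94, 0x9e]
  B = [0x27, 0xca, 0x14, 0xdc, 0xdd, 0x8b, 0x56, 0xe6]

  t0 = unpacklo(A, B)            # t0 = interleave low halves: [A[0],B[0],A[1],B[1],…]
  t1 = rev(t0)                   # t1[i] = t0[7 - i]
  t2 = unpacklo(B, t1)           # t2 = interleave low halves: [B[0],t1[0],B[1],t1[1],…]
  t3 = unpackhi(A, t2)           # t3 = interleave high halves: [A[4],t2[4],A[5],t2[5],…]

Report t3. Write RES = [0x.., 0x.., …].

t0 = [0xe8, 0x27, 0x25, 0xca, 0xde, 0x14, 0xe7, 0xdc]
t1 = [0xdc, 0xe7, 0x14, 0xde, 0xca, 0x25, 0x27, 0xe8]
t2 = [0x27, 0xdc, 0xca, 0xe7, 0x14, 0x14, 0xdc, 0xde]
t3 = [0xae, 0x14, 0x5e, 0x14, 0x94, 0xdc, 0x9e, 0xde]

RES = [ 0xae  0x14  0x5e  0x14  0x94  0xdc  0x9e  0xde ]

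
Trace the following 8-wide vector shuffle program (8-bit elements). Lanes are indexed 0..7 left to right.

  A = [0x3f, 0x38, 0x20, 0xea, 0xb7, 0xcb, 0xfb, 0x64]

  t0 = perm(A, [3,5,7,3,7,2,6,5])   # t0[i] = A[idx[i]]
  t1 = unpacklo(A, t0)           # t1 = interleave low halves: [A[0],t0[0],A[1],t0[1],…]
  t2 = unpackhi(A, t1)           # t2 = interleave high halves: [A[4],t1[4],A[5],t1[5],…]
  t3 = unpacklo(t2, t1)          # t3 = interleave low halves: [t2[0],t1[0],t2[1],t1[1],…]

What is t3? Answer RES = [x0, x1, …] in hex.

RES = [ 0xb7  0x3f  0x20  0xea  0xcb  0x38  0x64  0xcb ]

→ t0 |ea|cb|64|ea|64|20|fb|cb|
→ t1 |3f|ea|38|cb|20|64|ea|ea|
→ t2 |b7|20|cb|64|fb|ea|64|ea|
→ t3 |b7|3f|20|ea|cb|38|64|cb|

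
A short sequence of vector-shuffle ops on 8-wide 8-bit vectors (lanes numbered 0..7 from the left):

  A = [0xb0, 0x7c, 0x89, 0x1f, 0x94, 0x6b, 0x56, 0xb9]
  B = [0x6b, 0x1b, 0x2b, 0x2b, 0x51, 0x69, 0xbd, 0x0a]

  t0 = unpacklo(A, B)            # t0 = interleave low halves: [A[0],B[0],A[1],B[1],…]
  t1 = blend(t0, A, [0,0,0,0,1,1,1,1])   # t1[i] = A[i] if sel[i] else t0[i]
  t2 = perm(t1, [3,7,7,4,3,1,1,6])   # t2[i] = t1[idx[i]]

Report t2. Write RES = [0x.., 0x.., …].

RES = [ 0x1b  0xb9  0xb9  0x94  0x1b  0x6b  0x6b  0x56 ]

  t0: b0 6b 7c 1b 89 2b 1f 2b
  t1: b0 6b 7c 1b 94 6b 56 b9
  t2: 1b b9 b9 94 1b 6b 6b 56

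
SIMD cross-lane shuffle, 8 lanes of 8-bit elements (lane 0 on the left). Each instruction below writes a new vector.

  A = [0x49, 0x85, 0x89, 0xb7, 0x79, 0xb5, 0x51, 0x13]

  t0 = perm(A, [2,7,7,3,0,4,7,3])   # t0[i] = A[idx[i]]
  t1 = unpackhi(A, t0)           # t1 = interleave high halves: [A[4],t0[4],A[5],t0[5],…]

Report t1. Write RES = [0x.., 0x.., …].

RES = [ 0x79  0x49  0xb5  0x79  0x51  0x13  0x13  0xb7 ]

→ t0 |89|13|13|b7|49|79|13|b7|
→ t1 |79|49|b5|79|51|13|13|b7|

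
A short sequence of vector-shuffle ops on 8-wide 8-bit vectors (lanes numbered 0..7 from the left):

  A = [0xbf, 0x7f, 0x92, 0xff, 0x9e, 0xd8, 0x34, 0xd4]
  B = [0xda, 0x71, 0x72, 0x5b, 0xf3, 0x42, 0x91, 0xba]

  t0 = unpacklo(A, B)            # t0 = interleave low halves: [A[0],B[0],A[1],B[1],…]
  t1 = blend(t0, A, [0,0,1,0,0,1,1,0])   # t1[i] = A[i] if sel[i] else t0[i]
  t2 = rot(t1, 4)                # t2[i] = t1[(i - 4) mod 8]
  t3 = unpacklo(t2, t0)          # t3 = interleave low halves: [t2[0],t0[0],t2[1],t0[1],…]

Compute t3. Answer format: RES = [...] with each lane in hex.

RES = [ 0x92  0xbf  0xd8  0xda  0x34  0x7f  0x5b  0x71 ]

→ t0 |bf|da|7f|71|92|72|ff|5b|
→ t1 |bf|da|92|71|92|d8|34|5b|
→ t2 |92|d8|34|5b|bf|da|92|71|
→ t3 |92|bf|d8|da|34|7f|5b|71|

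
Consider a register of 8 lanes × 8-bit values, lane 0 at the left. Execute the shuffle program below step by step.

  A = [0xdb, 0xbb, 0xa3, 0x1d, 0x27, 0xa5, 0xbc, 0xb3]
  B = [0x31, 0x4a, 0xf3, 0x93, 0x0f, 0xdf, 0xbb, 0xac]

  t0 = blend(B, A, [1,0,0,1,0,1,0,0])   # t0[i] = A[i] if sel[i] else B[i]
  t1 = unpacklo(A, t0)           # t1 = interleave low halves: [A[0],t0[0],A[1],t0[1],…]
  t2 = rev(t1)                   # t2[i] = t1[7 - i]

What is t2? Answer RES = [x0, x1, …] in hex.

→ t0 |db|4a|f3|1d|0f|a5|bb|ac|
→ t1 |db|db|bb|4a|a3|f3|1d|1d|
→ t2 |1d|1d|f3|a3|4a|bb|db|db|

RES = [ 0x1d  0x1d  0xf3  0xa3  0x4a  0xbb  0xdb  0xdb ]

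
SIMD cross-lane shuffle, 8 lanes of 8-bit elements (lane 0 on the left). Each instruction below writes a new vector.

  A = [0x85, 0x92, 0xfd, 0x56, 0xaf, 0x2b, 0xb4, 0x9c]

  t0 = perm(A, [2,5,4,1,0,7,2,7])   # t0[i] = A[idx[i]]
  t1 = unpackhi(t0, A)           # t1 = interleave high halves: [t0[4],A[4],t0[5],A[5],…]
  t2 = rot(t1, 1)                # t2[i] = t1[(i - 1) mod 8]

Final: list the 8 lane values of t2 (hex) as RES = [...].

  t0: fd 2b af 92 85 9c fd 9c
  t1: 85 af 9c 2b fd b4 9c 9c
  t2: 9c 85 af 9c 2b fd b4 9c

RES = [ 0x9c  0x85  0xaf  0x9c  0x2b  0xfd  0xb4  0x9c ]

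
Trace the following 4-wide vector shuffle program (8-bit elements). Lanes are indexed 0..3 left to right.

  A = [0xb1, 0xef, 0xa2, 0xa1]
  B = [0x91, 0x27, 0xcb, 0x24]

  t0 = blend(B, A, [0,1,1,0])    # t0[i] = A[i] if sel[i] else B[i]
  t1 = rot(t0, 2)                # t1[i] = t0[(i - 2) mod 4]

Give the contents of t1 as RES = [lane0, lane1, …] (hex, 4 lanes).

→ t0 |91|ef|a2|24|
→ t1 |a2|24|91|ef|

RES = [0xa2, 0x24, 0x91, 0xef]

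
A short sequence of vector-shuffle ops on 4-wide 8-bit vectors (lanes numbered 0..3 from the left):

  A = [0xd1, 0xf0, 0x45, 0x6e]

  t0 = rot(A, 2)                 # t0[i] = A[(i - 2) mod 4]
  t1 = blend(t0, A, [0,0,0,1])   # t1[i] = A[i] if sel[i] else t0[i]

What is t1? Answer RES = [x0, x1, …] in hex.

→ t0 |45|6e|d1|f0|
→ t1 |45|6e|d1|6e|

RES = [0x45, 0x6e, 0xd1, 0x6e]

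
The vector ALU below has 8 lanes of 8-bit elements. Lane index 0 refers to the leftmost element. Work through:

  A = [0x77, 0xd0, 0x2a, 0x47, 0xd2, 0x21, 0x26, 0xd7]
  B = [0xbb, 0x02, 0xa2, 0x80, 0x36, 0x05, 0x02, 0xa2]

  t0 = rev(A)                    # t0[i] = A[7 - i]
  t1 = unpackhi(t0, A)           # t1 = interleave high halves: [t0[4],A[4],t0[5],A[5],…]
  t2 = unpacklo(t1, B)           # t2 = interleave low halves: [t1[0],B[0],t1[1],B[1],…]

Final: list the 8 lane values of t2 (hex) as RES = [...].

→ t0 |d7|26|21|d2|47|2a|d0|77|
→ t1 |47|d2|2a|21|d0|26|77|d7|
→ t2 |47|bb|d2|02|2a|a2|21|80|

RES = [0x47, 0xbb, 0xd2, 0x02, 0x2a, 0xa2, 0x21, 0x80]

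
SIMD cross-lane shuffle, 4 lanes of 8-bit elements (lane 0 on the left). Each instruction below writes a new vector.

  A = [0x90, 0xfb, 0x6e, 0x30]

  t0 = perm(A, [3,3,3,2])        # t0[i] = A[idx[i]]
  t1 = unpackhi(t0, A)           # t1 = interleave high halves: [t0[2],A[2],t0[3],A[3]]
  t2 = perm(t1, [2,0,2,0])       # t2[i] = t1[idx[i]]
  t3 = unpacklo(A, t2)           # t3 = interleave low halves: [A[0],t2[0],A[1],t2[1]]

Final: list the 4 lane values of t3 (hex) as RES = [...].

t0 = [0x30, 0x30, 0x30, 0x6e]
t1 = [0x30, 0x6e, 0x6e, 0x30]
t2 = [0x6e, 0x30, 0x6e, 0x30]
t3 = [0x90, 0x6e, 0xfb, 0x30]

RES = [ 0x90  0x6e  0xfb  0x30 ]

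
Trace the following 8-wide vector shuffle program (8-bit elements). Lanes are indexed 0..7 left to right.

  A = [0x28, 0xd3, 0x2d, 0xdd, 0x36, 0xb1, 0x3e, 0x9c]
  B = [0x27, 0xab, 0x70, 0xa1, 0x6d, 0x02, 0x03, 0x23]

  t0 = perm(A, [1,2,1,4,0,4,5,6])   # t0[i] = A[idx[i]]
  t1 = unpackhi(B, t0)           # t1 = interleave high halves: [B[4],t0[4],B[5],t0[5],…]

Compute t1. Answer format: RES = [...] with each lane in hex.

RES = [0x6d, 0x28, 0x02, 0x36, 0x03, 0xb1, 0x23, 0x3e]

  t0: d3 2d d3 36 28 36 b1 3e
  t1: 6d 28 02 36 03 b1 23 3e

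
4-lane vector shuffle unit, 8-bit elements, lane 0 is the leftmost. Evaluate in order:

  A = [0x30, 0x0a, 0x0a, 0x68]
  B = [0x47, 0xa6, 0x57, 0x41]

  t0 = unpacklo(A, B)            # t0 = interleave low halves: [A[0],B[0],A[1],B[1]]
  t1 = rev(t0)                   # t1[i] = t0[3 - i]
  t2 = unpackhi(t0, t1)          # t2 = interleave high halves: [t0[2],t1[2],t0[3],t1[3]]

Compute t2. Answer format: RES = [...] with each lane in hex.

→ t0 |30|47|0a|a6|
→ t1 |a6|0a|47|30|
→ t2 |0a|47|a6|30|

RES = [0x0a, 0x47, 0xa6, 0x30]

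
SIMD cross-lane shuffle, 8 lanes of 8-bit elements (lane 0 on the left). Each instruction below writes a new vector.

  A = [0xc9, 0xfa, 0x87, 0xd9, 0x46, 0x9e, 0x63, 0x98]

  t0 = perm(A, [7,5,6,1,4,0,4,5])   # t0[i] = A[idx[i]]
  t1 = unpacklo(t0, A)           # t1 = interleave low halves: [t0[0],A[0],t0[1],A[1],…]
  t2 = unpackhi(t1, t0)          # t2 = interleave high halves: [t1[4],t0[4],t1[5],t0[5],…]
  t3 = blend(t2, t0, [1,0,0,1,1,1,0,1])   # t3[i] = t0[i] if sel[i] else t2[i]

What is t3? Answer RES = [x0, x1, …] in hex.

t0 = [0x98, 0x9e, 0x63, 0xfa, 0x46, 0xc9, 0x46, 0x9e]
t1 = [0x98, 0xc9, 0x9e, 0xfa, 0x63, 0x87, 0xfa, 0xd9]
t2 = [0x63, 0x46, 0x87, 0xc9, 0xfa, 0x46, 0xd9, 0x9e]
t3 = [0x98, 0x46, 0x87, 0xfa, 0x46, 0xc9, 0xd9, 0x9e]

RES = [ 0x98  0x46  0x87  0xfa  0x46  0xc9  0xd9  0x9e ]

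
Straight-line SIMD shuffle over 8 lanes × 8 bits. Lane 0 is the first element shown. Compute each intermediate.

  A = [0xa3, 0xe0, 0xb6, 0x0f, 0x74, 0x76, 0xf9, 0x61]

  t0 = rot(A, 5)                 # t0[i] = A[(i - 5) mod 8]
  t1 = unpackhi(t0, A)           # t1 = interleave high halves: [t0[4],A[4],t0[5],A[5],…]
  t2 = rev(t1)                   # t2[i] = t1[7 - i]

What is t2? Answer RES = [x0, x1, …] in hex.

→ t0 |0f|74|76|f9|61|a3|e0|b6|
→ t1 |61|74|a3|76|e0|f9|b6|61|
→ t2 |61|b6|f9|e0|76|a3|74|61|

RES = [ 0x61  0xb6  0xf9  0xe0  0x76  0xa3  0x74  0x61 ]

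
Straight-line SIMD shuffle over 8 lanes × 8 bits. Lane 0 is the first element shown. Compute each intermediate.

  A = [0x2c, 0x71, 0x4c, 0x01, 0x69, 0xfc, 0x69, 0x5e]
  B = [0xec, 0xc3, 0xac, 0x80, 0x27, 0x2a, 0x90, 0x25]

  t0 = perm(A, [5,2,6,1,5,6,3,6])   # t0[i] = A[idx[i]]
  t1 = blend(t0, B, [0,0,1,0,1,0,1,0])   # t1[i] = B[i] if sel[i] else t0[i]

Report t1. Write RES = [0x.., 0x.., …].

t0 = [0xfc, 0x4c, 0x69, 0x71, 0xfc, 0x69, 0x01, 0x69]
t1 = [0xfc, 0x4c, 0xac, 0x71, 0x27, 0x69, 0x90, 0x69]

RES = [ 0xfc  0x4c  0xac  0x71  0x27  0x69  0x90  0x69 ]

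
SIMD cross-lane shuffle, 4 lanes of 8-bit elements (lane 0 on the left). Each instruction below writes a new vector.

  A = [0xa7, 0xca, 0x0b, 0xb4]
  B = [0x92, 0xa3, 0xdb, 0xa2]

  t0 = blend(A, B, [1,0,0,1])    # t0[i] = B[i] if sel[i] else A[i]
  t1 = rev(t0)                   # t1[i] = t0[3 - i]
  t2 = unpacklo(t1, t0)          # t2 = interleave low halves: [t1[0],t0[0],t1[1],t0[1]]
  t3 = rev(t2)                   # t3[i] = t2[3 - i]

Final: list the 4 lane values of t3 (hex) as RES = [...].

  t0: 92 ca 0b a2
  t1: a2 0b ca 92
  t2: a2 92 0b ca
  t3: ca 0b 92 a2

RES = [0xca, 0x0b, 0x92, 0xa2]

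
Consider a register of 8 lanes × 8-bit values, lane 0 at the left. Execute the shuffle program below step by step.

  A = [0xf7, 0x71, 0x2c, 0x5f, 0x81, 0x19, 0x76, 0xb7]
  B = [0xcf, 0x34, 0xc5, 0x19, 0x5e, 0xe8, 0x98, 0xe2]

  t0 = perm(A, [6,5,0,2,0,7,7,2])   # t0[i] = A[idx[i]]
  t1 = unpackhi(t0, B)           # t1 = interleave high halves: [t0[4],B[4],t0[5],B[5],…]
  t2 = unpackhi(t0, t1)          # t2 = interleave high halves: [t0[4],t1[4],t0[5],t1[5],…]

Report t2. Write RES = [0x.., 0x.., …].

RES = [ 0xf7  0xb7  0xb7  0x98  0xb7  0x2c  0x2c  0xe2 ]

  t0: 76 19 f7 2c f7 b7 b7 2c
  t1: f7 5e b7 e8 b7 98 2c e2
  t2: f7 b7 b7 98 b7 2c 2c e2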